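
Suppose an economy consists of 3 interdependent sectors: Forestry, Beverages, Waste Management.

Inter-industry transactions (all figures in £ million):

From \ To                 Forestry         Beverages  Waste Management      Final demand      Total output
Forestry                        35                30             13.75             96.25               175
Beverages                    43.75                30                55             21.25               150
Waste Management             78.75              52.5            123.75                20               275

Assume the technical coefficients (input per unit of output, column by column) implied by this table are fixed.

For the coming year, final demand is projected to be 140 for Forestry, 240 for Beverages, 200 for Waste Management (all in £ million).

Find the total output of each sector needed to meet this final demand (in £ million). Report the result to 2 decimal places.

x_1 = 431.34, x_2 = 730.08, x_3 = 1181.15

Technical coefficients a_ij = z_ij / X_j:
  a_11 = 35/175 = 0.20, a_21 = 43.75/175 = 0.25, a_31 = 78.75/175 = 0.45
  a_12 = 30/150 = 0.20, a_22 = 30/150 = 0.20, a_32 = 52.5/150 = 0.35
  a_13 = 13.75/275 = 0.05, a_23 = 55/275 = 0.20, a_33 = 123.75/275 = 0.45
I − A =
  [   0.80    -0.20    -0.05]
  [  -0.25     0.80    -0.20]
  [  -0.45    -0.35     0.55]
Cofactors of I−A, C_ij = (−1)^(i+j)·(minor ij) (rows/columns in the sector order above):
  C_11 = (0.80)(0.55) − (-0.20)(-0.35) = 0.3700
  C_12 = −[(-0.25)(0.55) − (-0.20)(-0.45)] = 0.2275
  C_13 = (-0.25)(-0.35) − (0.80)(-0.45) = 0.4475
  C_21 = −[(-0.20)(0.55) − (-0.05)(-0.35)] = 0.1275
  C_22 = (0.80)(0.55) − (-0.05)(-0.45) = 0.4175
  C_23 = −[(0.80)(-0.35) − (-0.20)(-0.45)] = 0.3700
  C_31 = (-0.20)(-0.20) − (-0.05)(0.80) = 0.0800
  C_32 = −[(0.80)(-0.20) − (-0.05)(-0.25)] = 0.1725
  C_33 = (0.80)(0.80) − (-0.20)(-0.25) = 0.5900
det(I−A) = Σ_j (I−A)_1j·C_1j = (0.80)(0.3700) + (-0.20)(0.2275) + (-0.05)(0.4475) = 0.228125
adj(I−A) = Cᵀ =
  [ 0.3700   0.1275   0.0800]
  [ 0.2275   0.4175   0.1725]
  [ 0.4475   0.3700   0.5900]
(I − A)⁻¹ = adj(I−A) / det(I−A) ≈
  [   1.6219     0.5589     0.3507]
  [   0.9973     1.8301     0.7562]
  [   1.9616     1.6219     2.5863]
x = (I − A)⁻¹ d = adj(I−A)·d / det(I−A), with det(I−A) = 0.228125:
  x_1 = (0.3700·140 + 0.1275·240 + 0.0800·200) / 0.228125 = 98.40 / 0.228125 ≈ 431.34
  x_2 = (0.2275·140 + 0.4175·240 + 0.1725·200) / 0.228125 = 166.55 / 0.228125 ≈ 730.08
  x_3 = (0.4475·140 + 0.3700·240 + 0.5900·200) / 0.228125 = 269.45 / 0.228125 ≈ 1181.15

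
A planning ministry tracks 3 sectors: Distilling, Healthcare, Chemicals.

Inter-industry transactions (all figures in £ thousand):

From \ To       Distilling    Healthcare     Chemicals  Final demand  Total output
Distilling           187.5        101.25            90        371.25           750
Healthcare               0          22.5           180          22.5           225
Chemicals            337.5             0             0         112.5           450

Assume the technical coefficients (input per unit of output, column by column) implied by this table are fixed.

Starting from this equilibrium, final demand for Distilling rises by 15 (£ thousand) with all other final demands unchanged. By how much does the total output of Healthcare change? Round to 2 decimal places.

Technical coefficients a_ij = z_ij / X_j:
  a_11 = 187.5/750 = 0.25, a_21 = 0/750 = 0.00, a_31 = 337.5/750 = 0.45
  a_12 = 101.25/225 = 0.45, a_22 = 22.5/225 = 0.10, a_32 = 0/225 = 0.00
  a_13 = 90/450 = 0.20, a_23 = 180/450 = 0.40, a_33 = 0/450 = 0.00
I − A =
  [   0.75    -0.45    -0.20]
  [   0.00     0.90    -0.40]
  [  -0.45     0.00     1.00]
Cofactors of I−A, C_ij = (−1)^(i+j)·(minor ij) (rows/columns in the sector order above):
  C_11 = (0.90)(1.00) − (-0.40)(0.00) = 0.9000
  C_12 = −[(0.00)(1.00) − (-0.40)(-0.45)] = 0.1800
  C_13 = (0.00)(0.00) − (0.90)(-0.45) = 0.4050
  C_21 = −[(-0.45)(1.00) − (-0.20)(0.00)] = 0.4500
  C_22 = (0.75)(1.00) − (-0.20)(-0.45) = 0.6600
  C_23 = −[(0.75)(0.00) − (-0.45)(-0.45)] = 0.2025
  C_31 = (-0.45)(-0.40) − (-0.20)(0.90) = 0.3600
  C_32 = −[(0.75)(-0.40) − (-0.20)(0.00)] = 0.3000
  C_33 = (0.75)(0.90) − (-0.45)(0.00) = 0.6750
det(I−A) = Σ_j (I−A)_1j·C_1j = (0.75)(0.9000) + (-0.45)(0.1800) + (-0.20)(0.4050) = 0.5130
adj(I−A) = Cᵀ =
  [ 0.9000   0.4500   0.3600]
  [ 0.1800   0.6600   0.3000]
  [ 0.4050   0.2025   0.6750]
(I − A)⁻¹ = adj(I−A) / det(I−A) ≈
  [   1.7544     0.8772     0.7018]
  [   0.3509     1.2865     0.5848]
  [   0.7895     0.3947     1.3158]
Δx = (I − A)⁻¹ Δd with Δd having +15 in the Distilling component and 0 elsewhere.
So Δx_2 = L_21 · (+15), where L_21 = adj(I−A)_21 / det(I−A) = 0.1800 / 0.5130.
Δx_2 = 0.1800 × (+15) / 0.5130 = 2.70 / 0.5130 ≈ 5.26.

Δx_2 = 5.26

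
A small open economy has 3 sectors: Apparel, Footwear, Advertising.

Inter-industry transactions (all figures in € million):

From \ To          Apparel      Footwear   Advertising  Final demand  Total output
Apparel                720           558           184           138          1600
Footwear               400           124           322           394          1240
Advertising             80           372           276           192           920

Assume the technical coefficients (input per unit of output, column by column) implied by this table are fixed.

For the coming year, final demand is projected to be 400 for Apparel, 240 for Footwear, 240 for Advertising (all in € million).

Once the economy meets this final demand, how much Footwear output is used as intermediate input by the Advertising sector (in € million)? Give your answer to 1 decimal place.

z_23 = 363.1

Technical coefficients a_ij = z_ij / X_j:
  a_11 = 720/1600 = 0.45, a_21 = 400/1600 = 0.25, a_31 = 80/1600 = 0.05
  a_12 = 558/1240 = 0.45, a_22 = 124/1240 = 0.10, a_32 = 372/1240 = 0.30
  a_13 = 184/920 = 0.20, a_23 = 322/920 = 0.35, a_33 = 276/920 = 0.30
I − A =
  [   0.55    -0.45    -0.20]
  [  -0.25     0.90    -0.35]
  [  -0.05    -0.30     0.70]
Cofactors of I−A, C_ij = (−1)^(i+j)·(minor ij) (rows/columns in the sector order above):
  C_11 = (0.90)(0.70) − (-0.35)(-0.30) = 0.5250
  C_12 = −[(-0.25)(0.70) − (-0.35)(-0.05)] = 0.1925
  C_13 = (-0.25)(-0.30) − (0.90)(-0.05) = 0.1200
  C_21 = −[(-0.45)(0.70) − (-0.20)(-0.30)] = 0.3750
  C_22 = (0.55)(0.70) − (-0.20)(-0.05) = 0.3750
  C_23 = −[(0.55)(-0.30) − (-0.45)(-0.05)] = 0.1875
  C_31 = (-0.45)(-0.35) − (-0.20)(0.90) = 0.3375
  C_32 = −[(0.55)(-0.35) − (-0.20)(-0.25)] = 0.2425
  C_33 = (0.55)(0.90) − (-0.45)(-0.25) = 0.3825
det(I−A) = Σ_j (I−A)_1j·C_1j = (0.55)(0.5250) + (-0.45)(0.1925) + (-0.20)(0.1200) = 0.178125
adj(I−A) = Cᵀ =
  [ 0.5250   0.3750   0.3375]
  [ 0.1925   0.3750   0.2425]
  [ 0.1200   0.1875   0.3825]
(I − A)⁻¹ = adj(I−A) / det(I−A) ≈
  [   2.9474     2.1053     1.8947]
  [   1.0807     2.1053     1.3614]
  [   0.6737     1.0526     2.1474]
First solve x = (I − A)⁻¹ d = adj(I−A)·d / det(I−A); in particular x_3 = (0.1200·400 + 0.1875·240 + 0.3825·240) / 0.178125 = 184.80 / 0.178125 ≈ 1037.474.
Intermediate flow from 2 to 3: z_23 = a_23 · x_3 = 0.35 × 184.80 / 0.178125 = 64.68 / 0.178125 ≈ 363.1.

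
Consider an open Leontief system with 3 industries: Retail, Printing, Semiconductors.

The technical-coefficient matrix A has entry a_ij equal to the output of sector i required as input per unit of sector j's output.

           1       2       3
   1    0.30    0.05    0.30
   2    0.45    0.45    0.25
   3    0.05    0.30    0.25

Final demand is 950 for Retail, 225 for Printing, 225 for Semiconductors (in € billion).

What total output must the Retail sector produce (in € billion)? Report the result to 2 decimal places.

I − A =
  [   0.70    -0.05    -0.30]
  [  -0.45     0.55    -0.25]
  [  -0.05    -0.30     0.75]
Cofactors of I−A, C_ij = (−1)^(i+j)·(minor ij) (rows/columns in the sector order above):
  C_11 = (0.55)(0.75) − (-0.25)(-0.30) = 0.3375
  C_12 = −[(-0.45)(0.75) − (-0.25)(-0.05)] = 0.3500
  C_13 = (-0.45)(-0.30) − (0.55)(-0.05) = 0.1625
  C_21 = −[(-0.05)(0.75) − (-0.30)(-0.30)] = 0.1275
  C_22 = (0.70)(0.75) − (-0.30)(-0.05) = 0.5100
  C_23 = −[(0.70)(-0.30) − (-0.05)(-0.05)] = 0.2125
  C_31 = (-0.05)(-0.25) − (-0.30)(0.55) = 0.1775
  C_32 = −[(0.70)(-0.25) − (-0.30)(-0.45)] = 0.3100
  C_33 = (0.70)(0.55) − (-0.05)(-0.45) = 0.3625
det(I−A) = Σ_j (I−A)_1j·C_1j = (0.70)(0.3375) + (-0.05)(0.3500) + (-0.30)(0.1625) = 0.1700
adj(I−A) = Cᵀ =
  [ 0.3375   0.1275   0.1775]
  [ 0.3500   0.5100   0.3100]
  [ 0.1625   0.2125   0.3625]
(I − A)⁻¹ = adj(I−A) / det(I−A) ≈
  [   1.9853     0.7500     1.0441]
  [   2.0588     3.0000     1.8235]
  [   0.9559     1.2500     2.1324]
x = (I − A)⁻¹ d = adj(I−A)·d / det(I−A), with det(I−A) = 0.1700:
  x_1 = (0.3375·950 + 0.1275·225 + 0.1775·225) / 0.1700 = 389.25 / 0.1700 ≈ 2289.71
  x_2 = (0.3500·950 + 0.5100·225 + 0.3100·225) / 0.1700 = 517.00 / 0.1700 ≈ 3041.18
  x_3 = (0.1625·950 + 0.2125·225 + 0.3625·225) / 0.1700 = 283.75 / 0.1700 ≈ 1669.12

x_1 = 2289.71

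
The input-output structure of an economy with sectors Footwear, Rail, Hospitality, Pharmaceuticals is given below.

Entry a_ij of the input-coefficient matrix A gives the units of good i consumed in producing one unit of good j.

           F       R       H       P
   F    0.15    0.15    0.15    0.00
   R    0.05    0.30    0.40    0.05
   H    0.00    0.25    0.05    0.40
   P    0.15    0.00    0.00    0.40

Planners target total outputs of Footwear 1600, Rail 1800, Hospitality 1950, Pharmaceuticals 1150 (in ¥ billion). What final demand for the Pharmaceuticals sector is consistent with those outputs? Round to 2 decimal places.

d_P = 450.00

I − A =
  [   0.85    -0.15    -0.15     0.00]
  [  -0.05     0.70    -0.40    -0.05]
  [   0.00    -0.25     0.95    -0.40]
  [  -0.15     0.00     0.00     0.60]
d = (I − A) x:
  d_F = (+0.85)·1600 + (-0.15)·1800 + (-0.15)·1950 + (+0.00)·1150 = 797.50
  d_R = (-0.05)·1600 + (+0.70)·1800 + (-0.40)·1950 + (-0.05)·1150 = 342.50
  d_H = (+0.00)·1600 + (-0.25)·1800 + (+0.95)·1950 + (-0.40)·1150 = 942.50
  d_P = (-0.15)·1600 + (+0.00)·1800 + (+0.00)·1950 + (+0.60)·1150 = 450.00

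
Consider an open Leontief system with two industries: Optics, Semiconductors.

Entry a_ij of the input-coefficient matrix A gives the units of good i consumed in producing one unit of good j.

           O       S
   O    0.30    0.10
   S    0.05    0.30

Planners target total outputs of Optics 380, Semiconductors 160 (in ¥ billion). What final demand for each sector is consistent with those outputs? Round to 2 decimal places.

I − A =
  [   0.70    -0.10]
  [  -0.05     0.70]
d = (I − A) x:
  d_O = (+0.70)·380 + (-0.10)·160 = 250.00
  d_S = (-0.05)·380 + (+0.70)·160 = 93.00

d_O = 250.00, d_S = 93.00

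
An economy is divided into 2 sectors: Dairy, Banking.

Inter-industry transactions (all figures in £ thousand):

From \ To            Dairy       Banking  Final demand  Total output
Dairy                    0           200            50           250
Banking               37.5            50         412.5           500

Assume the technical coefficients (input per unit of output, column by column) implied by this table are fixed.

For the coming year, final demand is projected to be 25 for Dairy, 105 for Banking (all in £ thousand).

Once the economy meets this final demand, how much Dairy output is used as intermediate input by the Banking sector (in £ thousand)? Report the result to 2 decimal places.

Technical coefficients a_ij = z_ij / X_j:
  a_11 = 0/250 = 0.00, a_21 = 37.5/250 = 0.15
  a_12 = 200/500 = 0.40, a_22 = 50/500 = 0.10
I − A =
  [   1.00    -0.40]
  [  -0.15     0.90]
det(I−A) = (1.00)(0.90) − (-0.40)(-0.15) = 0.8400
adj(I−A) = [[0.90, 0.40], [0.15, 1.00]]
(I − A)⁻¹ = adj(I−A) / det(I−A) ≈
  [   1.0714     0.4762]
  [   0.1786     1.1905]
First solve x = (I − A)⁻¹ d = adj(I−A)·d / det(I−A); in particular x_2 = (0.15·25 + 1.00·105) / 0.8400 = 108.75 / 0.8400 ≈ 129.4643.
Intermediate flow from 1 to 2: z_12 = a_12 · x_2 = 0.40 × 108.75 / 0.8400 = 43.50 / 0.8400 ≈ 51.79.

z_12 = 51.79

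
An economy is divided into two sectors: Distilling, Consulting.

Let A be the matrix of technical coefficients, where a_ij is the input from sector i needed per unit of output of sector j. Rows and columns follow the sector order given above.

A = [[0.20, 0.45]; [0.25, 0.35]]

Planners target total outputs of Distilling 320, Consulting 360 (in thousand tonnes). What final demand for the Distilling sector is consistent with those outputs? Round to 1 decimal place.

d_1 = 94.0

I − A =
  [   0.80    -0.45]
  [  -0.25     0.65]
d = (I − A) x:
  d_1 = (+0.80)·320 + (-0.45)·360 = 94.0
  d_2 = (-0.25)·320 + (+0.65)·360 = 154.0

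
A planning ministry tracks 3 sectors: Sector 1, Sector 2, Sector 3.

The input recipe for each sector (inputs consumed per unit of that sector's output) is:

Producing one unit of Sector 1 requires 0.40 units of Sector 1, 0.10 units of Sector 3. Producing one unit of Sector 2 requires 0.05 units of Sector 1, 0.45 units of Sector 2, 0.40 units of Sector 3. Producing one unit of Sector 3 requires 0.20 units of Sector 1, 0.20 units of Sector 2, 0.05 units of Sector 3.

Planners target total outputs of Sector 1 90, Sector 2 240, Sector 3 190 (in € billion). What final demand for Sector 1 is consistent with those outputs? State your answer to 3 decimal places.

I − A =
  [   0.60    -0.05    -0.20]
  [   0.00     0.55    -0.20]
  [  -0.10    -0.40     0.95]
d = (I − A) x:
  d_1 = (+0.60)·90 + (-0.05)·240 + (-0.20)·190 = 4.000
  d_2 = (+0.00)·90 + (+0.55)·240 + (-0.20)·190 = 94.000
  d_3 = (-0.10)·90 + (-0.40)·240 + (+0.95)·190 = 75.500

d_1 = 4.000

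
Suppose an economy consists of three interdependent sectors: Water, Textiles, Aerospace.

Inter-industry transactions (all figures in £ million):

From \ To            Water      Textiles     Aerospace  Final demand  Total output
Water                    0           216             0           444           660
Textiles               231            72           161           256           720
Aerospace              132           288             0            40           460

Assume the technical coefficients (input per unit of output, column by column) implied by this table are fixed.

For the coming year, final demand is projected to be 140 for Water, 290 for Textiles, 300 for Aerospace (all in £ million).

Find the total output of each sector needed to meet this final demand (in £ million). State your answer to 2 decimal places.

Technical coefficients a_ij = z_ij / X_j:
  a_11 = 0/660 = 0.00, a_21 = 231/660 = 0.35, a_31 = 132/660 = 0.20
  a_12 = 216/720 = 0.30, a_22 = 72/720 = 0.10, a_32 = 288/720 = 0.40
  a_13 = 0/460 = 0.00, a_23 = 161/460 = 0.35, a_33 = 0/460 = 0.00
I − A =
  [   1.00    -0.30     0.00]
  [  -0.35     0.90    -0.35]
  [  -0.20    -0.40     1.00]
Cofactors of I−A, C_ij = (−1)^(i+j)·(minor ij) (rows/columns in the sector order above):
  C_11 = (0.90)(1.00) − (-0.35)(-0.40) = 0.7600
  C_12 = −[(-0.35)(1.00) − (-0.35)(-0.20)] = 0.4200
  C_13 = (-0.35)(-0.40) − (0.90)(-0.20) = 0.3200
  C_21 = −[(-0.30)(1.00) − (0.00)(-0.40)] = 0.3000
  C_22 = (1.00)(1.00) − (0.00)(-0.20) = 1.0000
  C_23 = −[(1.00)(-0.40) − (-0.30)(-0.20)] = 0.4600
  C_31 = (-0.30)(-0.35) − (0.00)(0.90) = 0.1050
  C_32 = −[(1.00)(-0.35) − (0.00)(-0.35)] = 0.3500
  C_33 = (1.00)(0.90) − (-0.30)(-0.35) = 0.7950
det(I−A) = Σ_j (I−A)_1j·C_1j = (1.00)(0.7600) + (-0.30)(0.4200) + (0.00)(0.3200) = 0.6340
adj(I−A) = Cᵀ =
  [ 0.7600   0.3000   0.1050]
  [ 0.4200   1.0000   0.3500]
  [ 0.3200   0.4600   0.7950]
(I − A)⁻¹ = adj(I−A) / det(I−A) ≈
  [   1.1987     0.4732     0.1656]
  [   0.6625     1.5773     0.5521]
  [   0.5047     0.7256     1.2539]
x = (I − A)⁻¹ d = adj(I−A)·d / det(I−A), with det(I−A) = 0.6340:
  x_1 = (0.7600·140 + 0.3000·290 + 0.1050·300) / 0.6340 = 224.90 / 0.6340 ≈ 354.73
  x_2 = (0.4200·140 + 1.0000·290 + 0.3500·300) / 0.6340 = 453.80 / 0.6340 ≈ 715.77
  x_3 = (0.3200·140 + 0.4600·290 + 0.7950·300) / 0.6340 = 416.70 / 0.6340 ≈ 657.26

x_1 = 354.73, x_2 = 715.77, x_3 = 657.26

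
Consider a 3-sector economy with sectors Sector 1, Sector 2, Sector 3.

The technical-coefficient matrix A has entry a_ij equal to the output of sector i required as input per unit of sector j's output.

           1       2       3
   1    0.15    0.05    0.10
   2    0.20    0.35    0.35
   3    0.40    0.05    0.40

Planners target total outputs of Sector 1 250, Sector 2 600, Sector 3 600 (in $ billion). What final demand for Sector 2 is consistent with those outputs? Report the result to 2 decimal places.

I − A =
  [   0.85    -0.05    -0.10]
  [  -0.20     0.65    -0.35]
  [  -0.40    -0.05     0.60]
d = (I − A) x:
  d_1 = (+0.85)·250 + (-0.05)·600 + (-0.10)·600 = 122.50
  d_2 = (-0.20)·250 + (+0.65)·600 + (-0.35)·600 = 130.00
  d_3 = (-0.40)·250 + (-0.05)·600 + (+0.60)·600 = 230.00

d_2 = 130.00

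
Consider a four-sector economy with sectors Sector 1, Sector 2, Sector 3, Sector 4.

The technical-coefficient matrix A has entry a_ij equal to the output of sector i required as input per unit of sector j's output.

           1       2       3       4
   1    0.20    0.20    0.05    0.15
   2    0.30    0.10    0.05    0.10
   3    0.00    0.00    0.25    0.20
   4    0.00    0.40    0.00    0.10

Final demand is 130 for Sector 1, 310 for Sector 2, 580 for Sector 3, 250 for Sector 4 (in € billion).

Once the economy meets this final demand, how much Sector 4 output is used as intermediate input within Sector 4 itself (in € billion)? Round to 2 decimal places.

I − A =
  [   0.80    -0.20    -0.05    -0.15]
  [  -0.30     0.90    -0.05    -0.10]
  [   0.00     0.00     0.75    -0.20]
  [   0.00    -0.40     0.00     0.90]
Compute the cofactors C_ij = (−1)^(i+j)·(3×3 minor ij) of I−A; the adjugate is their transpose:
adj(I−A) = Cᵀ =
  [ 0.57350   0.18400   0.05050   0.12725]
  [ 0.20250   0.54000   0.04950   0.10475]
  [ 0.02400   0.06400   0.54400   0.13200]
  [ 0.09000   0.24000   0.02200   0.49500]
det(I−A) = Σ_j (I−A)_1j·C_1j = (0.80)(0.57350) + (-0.20)(0.20250) + (-0.05)(0.02400) + (-0.15)(0.09000) = 0.4036
(I − A)⁻¹ = adj(I−A) / det(I−A) ≈
  [   1.4210     0.4559     0.1251     0.3153]
  [   0.5017     1.3380     0.1226     0.2595]
  [   0.0595     0.1586     1.3479     0.3271]
  [   0.2230     0.5946     0.0545     1.2265]
First solve x = (I − A)⁻¹ d = adj(I−A)·d / det(I−A); in particular x_4 = (0.09000·130 + 0.24000·310 + 0.02200·580 + 0.49500·250) / 0.4036 = 222.61 / 0.4036 ≈ 551.5610.
Intermediate flow from 4 to 4: z_44 = a_44 · x_4 = 0.10 × 222.61 / 0.4036 = 22.261 / 0.4036 ≈ 55.16.

z_44 = 55.16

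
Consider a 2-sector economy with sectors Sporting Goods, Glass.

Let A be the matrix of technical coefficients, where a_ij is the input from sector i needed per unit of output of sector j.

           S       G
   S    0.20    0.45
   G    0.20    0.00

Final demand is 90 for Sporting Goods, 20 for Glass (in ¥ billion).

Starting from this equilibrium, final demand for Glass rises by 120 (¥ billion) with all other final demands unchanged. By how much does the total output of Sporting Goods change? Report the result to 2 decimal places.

I − A =
  [   0.80    -0.45]
  [  -0.20     1.00]
det(I−A) = (0.80)(1.00) − (-0.45)(-0.20) = 0.7100
adj(I−A) = [[1.00, 0.45], [0.20, 0.80]]
(I − A)⁻¹ = adj(I−A) / det(I−A) ≈
  [   1.4085     0.6338]
  [   0.2817     1.1268]
Δx = (I − A)⁻¹ Δd with Δd having +120 in the Glass component and 0 elsewhere.
So Δx_S = L_SG · (+120), where L_SG = adj(I−A)_SG / det(I−A) = 0.45 / 0.7100.
Δx_S = 0.45 × (+120) / 0.7100 = 54.00 / 0.7100 ≈ 76.06.

Δx_S = 76.06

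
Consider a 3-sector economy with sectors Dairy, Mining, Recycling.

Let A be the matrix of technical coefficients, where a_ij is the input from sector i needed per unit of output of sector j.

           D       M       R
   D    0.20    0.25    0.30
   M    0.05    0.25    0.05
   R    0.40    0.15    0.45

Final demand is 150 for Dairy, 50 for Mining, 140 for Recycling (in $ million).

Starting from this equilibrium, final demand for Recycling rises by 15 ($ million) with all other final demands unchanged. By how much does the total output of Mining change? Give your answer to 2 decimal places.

Δx_M = 3.75

I − A =
  [   0.80    -0.25    -0.30]
  [  -0.05     0.75    -0.05]
  [  -0.40    -0.15     0.55]
Cofactors of I−A, C_ij = (−1)^(i+j)·(minor ij) (rows/columns in the sector order above):
  C_11 = (0.75)(0.55) − (-0.05)(-0.15) = 0.4050
  C_12 = −[(-0.05)(0.55) − (-0.05)(-0.40)] = 0.0475
  C_13 = (-0.05)(-0.15) − (0.75)(-0.40) = 0.3075
  C_21 = −[(-0.25)(0.55) − (-0.30)(-0.15)] = 0.1825
  C_22 = (0.80)(0.55) − (-0.30)(-0.40) = 0.3200
  C_23 = −[(0.80)(-0.15) − (-0.25)(-0.40)] = 0.2200
  C_31 = (-0.25)(-0.05) − (-0.30)(0.75) = 0.2375
  C_32 = −[(0.80)(-0.05) − (-0.30)(-0.05)] = 0.0550
  C_33 = (0.80)(0.75) − (-0.25)(-0.05) = 0.5875
det(I−A) = Σ_j (I−A)_1j·C_1j = (0.80)(0.4050) + (-0.25)(0.0475) + (-0.30)(0.3075) = 0.219875
adj(I−A) = Cᵀ =
  [ 0.4050   0.1825   0.2375]
  [ 0.0475   0.3200   0.0550]
  [ 0.3075   0.2200   0.5875]
(I − A)⁻¹ = adj(I−A) / det(I−A) ≈
  [   1.8420     0.8300     1.0802]
  [   0.2160     1.4554     0.2501]
  [   1.3985     1.0006     2.6720]
Δx = (I − A)⁻¹ Δd with Δd having +15 in the Recycling component and 0 elsewhere.
So Δx_M = L_MR · (+15), where L_MR = adj(I−A)_MR / det(I−A) = 0.0550 / 0.219875.
Δx_M = 0.0550 × (+15) / 0.219875 = 0.825 / 0.219875 ≈ 3.75.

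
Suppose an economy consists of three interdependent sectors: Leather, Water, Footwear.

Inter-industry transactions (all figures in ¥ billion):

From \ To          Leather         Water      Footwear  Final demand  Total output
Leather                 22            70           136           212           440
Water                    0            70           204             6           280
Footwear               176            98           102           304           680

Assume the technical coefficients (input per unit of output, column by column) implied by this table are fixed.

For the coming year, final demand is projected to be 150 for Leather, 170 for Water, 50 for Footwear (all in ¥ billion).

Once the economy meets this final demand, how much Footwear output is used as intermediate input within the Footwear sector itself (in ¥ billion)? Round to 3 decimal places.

Technical coefficients a_ij = z_ij / X_j:
  a_LL = 22/440 = 0.05, a_WL = 0/440 = 0.00, a_FL = 176/440 = 0.40
  a_LW = 70/280 = 0.25, a_WW = 70/280 = 0.25, a_FW = 98/280 = 0.35
  a_LF = 136/680 = 0.20, a_WF = 204/680 = 0.30, a_FF = 102/680 = 0.15
I − A =
  [   0.95    -0.25    -0.20]
  [   0.00     0.75    -0.30]
  [  -0.40    -0.35     0.85]
Cofactors of I−A, C_ij = (−1)^(i+j)·(minor ij) (rows/columns in the sector order above):
  C_11 = (0.75)(0.85) − (-0.30)(-0.35) = 0.5325
  C_12 = −[(0.00)(0.85) − (-0.30)(-0.40)] = 0.1200
  C_13 = (0.00)(-0.35) − (0.75)(-0.40) = 0.3000
  C_21 = −[(-0.25)(0.85) − (-0.20)(-0.35)] = 0.2825
  C_22 = (0.95)(0.85) − (-0.20)(-0.40) = 0.7275
  C_23 = −[(0.95)(-0.35) − (-0.25)(-0.40)] = 0.4325
  C_31 = (-0.25)(-0.30) − (-0.20)(0.75) = 0.2250
  C_32 = −[(0.95)(-0.30) − (-0.20)(0.00)] = 0.2850
  C_33 = (0.95)(0.75) − (-0.25)(0.00) = 0.7125
det(I−A) = Σ_j (I−A)_1j·C_1j = (0.95)(0.5325) + (-0.25)(0.1200) + (-0.20)(0.3000) = 0.415875
adj(I−A) = Cᵀ =
  [ 0.5325   0.2825   0.2250]
  [ 0.1200   0.7275   0.2850]
  [ 0.3000   0.4325   0.7125]
(I − A)⁻¹ = adj(I−A) / det(I−A) ≈
  [   1.2804     0.6793     0.5410]
  [   0.2885     1.7493     0.6853]
  [   0.7214     1.0400     1.7133]
First solve x = (I − A)⁻¹ d = adj(I−A)·d / det(I−A); in particular x_F = (0.3000·150 + 0.4325·170 + 0.7125·50) / 0.415875 = 154.15 / 0.415875 ≈ 370.66426.
Intermediate flow from F to F: z_FF = a_FF · x_F = 0.15 × 154.15 / 0.415875 = 23.1225 / 0.415875 ≈ 55.600.

z_FF = 55.600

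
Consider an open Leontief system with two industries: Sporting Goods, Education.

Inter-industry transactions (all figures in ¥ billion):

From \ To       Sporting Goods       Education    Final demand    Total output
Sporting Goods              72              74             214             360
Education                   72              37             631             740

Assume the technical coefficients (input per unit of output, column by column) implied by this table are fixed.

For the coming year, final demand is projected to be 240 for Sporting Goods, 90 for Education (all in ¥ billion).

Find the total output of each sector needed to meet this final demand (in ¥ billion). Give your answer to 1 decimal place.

x_1 = 320.3, x_2 = 162.2

Technical coefficients a_ij = z_ij / X_j:
  a_11 = 72/360 = 0.20, a_21 = 72/360 = 0.20
  a_12 = 74/740 = 0.10, a_22 = 37/740 = 0.05
I − A =
  [   0.80    -0.10]
  [  -0.20     0.95]
det(I−A) = (0.80)(0.95) − (-0.10)(-0.20) = 0.7400
adj(I−A) = [[0.95, 0.10], [0.20, 0.80]]
(I − A)⁻¹ = adj(I−A) / det(I−A) ≈
  [   1.2838     0.1351]
  [   0.2703     1.0811]
x = (I − A)⁻¹ d = adj(I−A)·d / det(I−A), with det(I−A) = 0.7400:
  x_1 = (0.95·240 + 0.10·90) / 0.7400 = 237.00 / 0.7400 ≈ 320.3
  x_2 = (0.20·240 + 0.80·90) / 0.7400 = 120.00 / 0.7400 ≈ 162.2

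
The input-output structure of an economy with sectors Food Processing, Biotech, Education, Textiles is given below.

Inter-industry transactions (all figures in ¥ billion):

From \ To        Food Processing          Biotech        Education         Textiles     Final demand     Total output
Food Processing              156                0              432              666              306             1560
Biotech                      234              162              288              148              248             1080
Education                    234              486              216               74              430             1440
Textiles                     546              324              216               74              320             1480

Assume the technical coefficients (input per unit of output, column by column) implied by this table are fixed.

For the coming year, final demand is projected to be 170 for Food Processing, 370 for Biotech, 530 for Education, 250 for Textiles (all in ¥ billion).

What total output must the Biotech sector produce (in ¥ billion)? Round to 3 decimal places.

Technical coefficients a_ij = z_ij / X_j:
  a_FF = 156/1560 = 0.10, a_BF = 234/1560 = 0.15, a_EF = 234/1560 = 0.15, a_TF = 546/1560 = 0.35
  a_FB = 0/1080 = 0.00, a_BB = 162/1080 = 0.15, a_EB = 486/1080 = 0.45, a_TB = 324/1080 = 0.30
  a_FE = 432/1440 = 0.30, a_BE = 288/1440 = 0.20, a_EE = 216/1440 = 0.15, a_TE = 216/1440 = 0.15
  a_FT = 666/1480 = 0.45, a_BT = 148/1480 = 0.10, a_ET = 74/1480 = 0.05, a_TT = 74/1480 = 0.05
I − A =
  [   0.90     0.00    -0.30    -0.45]
  [  -0.15     0.85    -0.20    -0.10]
  [  -0.15    -0.45     0.85    -0.05]
  [  -0.35    -0.30    -0.15     0.95]
Compute the cofactors C_ij = (−1)^(i+j)·(3×3 minor ij) of I−A; the adjugate is their transpose:
adj(I−A) = Cᵀ =
  [ 0.559250   0.277875   0.317625   0.310875]
  [ 0.184000   0.528000   0.216375   0.154125]
  [ 0.213625   0.347625   0.545625   0.166500]
  [ 0.297875   0.324000   0.271500   0.510750]
det(I−A) = Σ_j (I−A)_1j·C_1j = (0.90)(0.559250) + (0.00)(0.184000) + (-0.30)(0.213625) + (-0.45)(0.297875) = 0.30519375
(I − A)⁻¹ = adj(I−A) / det(I−A) ≈
  [   1.8324     0.9105     1.0407     1.0186]
  [   0.6029     1.7300     0.7090     0.5050]
  [   0.7000     1.1390     1.7878     0.5456]
  [   0.9760     1.0616     0.8896     1.6735]
x = (I − A)⁻¹ d = adj(I−A)·d / det(I−A), with det(I−A) = 0.30519375:
  x_F = (0.559250·170 + 0.277875·370 + 0.317625·530 + 0.310875·250) / 0.30519375 = 443.94625 / 0.30519375 ≈ 1454.637
  x_B = (0.184000·170 + 0.528000·370 + 0.216375·530 + 0.154125·250) / 0.30519375 = 379.85 / 0.30519375 ≈ 1244.619
  x_E = (0.213625·170 + 0.347625·370 + 0.545625·530 + 0.166500·250) / 0.30519375 = 495.74375 / 0.30519375 ≈ 1624.357
  x_T = (0.297875·170 + 0.324000·370 + 0.271500·530 + 0.510750·250) / 0.30519375 = 442.10125 / 0.30519375 ≈ 1448.592

x_B = 1244.619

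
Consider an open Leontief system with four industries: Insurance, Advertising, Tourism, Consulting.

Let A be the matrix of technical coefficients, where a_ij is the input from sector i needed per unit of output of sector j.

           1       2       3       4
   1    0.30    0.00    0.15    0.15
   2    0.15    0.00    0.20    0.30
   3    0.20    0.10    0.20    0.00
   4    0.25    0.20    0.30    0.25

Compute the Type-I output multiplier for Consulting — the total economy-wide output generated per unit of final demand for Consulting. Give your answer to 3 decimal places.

m_4 = 2.882

I − A =
  [   0.70     0.00    -0.15    -0.15]
  [  -0.15     1.00    -0.20    -0.30]
  [  -0.20    -0.10     0.80     0.00]
  [  -0.25    -0.20    -0.30     0.75]
Compute the cofactors C_ij = (−1)^(i+j)·(3×3 minor ij) of I−A; the adjugate is their transpose:
adj(I−A) = Cᵀ =
  [ 0.528000   0.039750   0.154500   0.121500]
  [ 0.198000   0.358500   0.195375   0.183000]
  [ 0.156750   0.054750   0.441000   0.053250]
  [ 0.291500   0.130750   0.280000   0.513750]
det(I−A) = Σ_j (I−A)_1j·C_1j = (0.70)(0.528000) + (0.00)(0.198000) + (-0.15)(0.156750) + (-0.15)(0.291500) = 0.3023625
(I − A)⁻¹ = adj(I−A) / det(I−A) ≈
  [   1.7462     0.1315     0.5110     0.4018]
  [   0.6548     1.1857     0.6462     0.6052]
  [   0.5184     0.1811     1.4585     0.1761]
  [   0.9641     0.4324     0.9260     1.6991]
The output multiplier for sector j is the column-j sum of the Leontief inverse (I − A)⁻¹ = adj(I−A) / det(I−A).
Column 4 of adj(I−A): (0.121500, 0.183000, 0.053250, 0.513750); det(I−A) = 0.3023625.
m_4 = (0.121500 + 0.183000 + 0.053250 + 0.513750) / 0.3023625 = 0.8715 / 0.3023625 ≈ 2.882.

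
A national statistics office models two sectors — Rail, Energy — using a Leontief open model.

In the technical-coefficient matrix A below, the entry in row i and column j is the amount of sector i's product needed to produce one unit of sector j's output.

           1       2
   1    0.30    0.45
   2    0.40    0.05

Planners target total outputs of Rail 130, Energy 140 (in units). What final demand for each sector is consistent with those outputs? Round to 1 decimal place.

I − A =
  [   0.70    -0.45]
  [  -0.40     0.95]
d = (I − A) x:
  d_1 = (+0.70)·130 + (-0.45)·140 = 28.0
  d_2 = (-0.40)·130 + (+0.95)·140 = 81.0

d_1 = 28.0, d_2 = 81.0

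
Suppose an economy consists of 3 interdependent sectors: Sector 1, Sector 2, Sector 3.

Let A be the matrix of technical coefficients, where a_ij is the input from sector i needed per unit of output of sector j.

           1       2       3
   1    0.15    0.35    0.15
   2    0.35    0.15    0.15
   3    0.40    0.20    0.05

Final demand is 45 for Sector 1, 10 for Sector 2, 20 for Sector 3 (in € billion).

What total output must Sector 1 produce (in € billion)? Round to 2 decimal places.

I − A =
  [   0.85    -0.35    -0.15]
  [  -0.35     0.85    -0.15]
  [  -0.40    -0.20     0.95]
Cofactors of I−A, C_ij = (−1)^(i+j)·(minor ij) (rows/columns in the sector order above):
  C_11 = (0.85)(0.95) − (-0.15)(-0.20) = 0.7775
  C_12 = −[(-0.35)(0.95) − (-0.15)(-0.40)] = 0.3925
  C_13 = (-0.35)(-0.20) − (0.85)(-0.40) = 0.4100
  C_21 = −[(-0.35)(0.95) − (-0.15)(-0.20)] = 0.3625
  C_22 = (0.85)(0.95) − (-0.15)(-0.40) = 0.7475
  C_23 = −[(0.85)(-0.20) − (-0.35)(-0.40)] = 0.3100
  C_31 = (-0.35)(-0.15) − (-0.15)(0.85) = 0.1800
  C_32 = −[(0.85)(-0.15) − (-0.15)(-0.35)] = 0.1800
  C_33 = (0.85)(0.85) − (-0.35)(-0.35) = 0.6000
det(I−A) = Σ_j (I−A)_1j·C_1j = (0.85)(0.7775) + (-0.35)(0.3925) + (-0.15)(0.4100) = 0.4620
adj(I−A) = Cᵀ =
  [ 0.7775   0.3625   0.1800]
  [ 0.3925   0.7475   0.1800]
  [ 0.4100   0.3100   0.6000]
(I − A)⁻¹ = adj(I−A) / det(I−A) ≈
  [   1.6829     0.7846     0.3896]
  [   0.8496     1.6180     0.3896]
  [   0.8874     0.6710     1.2987]
x = (I − A)⁻¹ d = adj(I−A)·d / det(I−A), with det(I−A) = 0.4620:
  x_1 = (0.7775·45 + 0.3625·10 + 0.1800·20) / 0.4620 = 42.2125 / 0.4620 ≈ 91.37
  x_2 = (0.3925·45 + 0.7475·10 + 0.1800·20) / 0.4620 = 28.7375 / 0.4620 ≈ 62.20
  x_3 = (0.4100·45 + 0.3100·10 + 0.6000·20) / 0.4620 = 33.55 / 0.4620 ≈ 72.62

x_1 = 91.37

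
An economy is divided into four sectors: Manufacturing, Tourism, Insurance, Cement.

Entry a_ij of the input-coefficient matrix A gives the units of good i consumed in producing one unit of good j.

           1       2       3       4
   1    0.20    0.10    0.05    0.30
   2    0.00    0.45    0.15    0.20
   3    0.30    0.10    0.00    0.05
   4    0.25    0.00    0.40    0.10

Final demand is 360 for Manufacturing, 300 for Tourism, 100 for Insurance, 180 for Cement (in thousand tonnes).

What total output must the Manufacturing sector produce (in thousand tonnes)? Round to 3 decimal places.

I − A =
  [   0.80    -0.10    -0.05    -0.30]
  [   0.00     0.55    -0.15    -0.20]
  [  -0.30    -0.10     1.00    -0.05]
  [  -0.25     0.00    -0.40     0.90]
Compute the cofactors C_ij = (−1)^(i+j)·(3×3 minor ij) of I−A; the adjugate is their transpose:
adj(I−A) = Cᵀ =
  [ 0.462500   0.104500   0.112250   0.183625]
  [ 0.116375   0.578875   0.163250   0.176500]
  [ 0.160375   0.092750   0.349750   0.093500]
  [ 0.199750   0.070250   0.186625   0.415250]
det(I−A) = Σ_j (I−A)_1j·C_1j = (0.80)(0.462500) + (-0.10)(0.116375) + (-0.05)(0.160375) + (-0.30)(0.199750) = 0.29041875
(I − A)⁻¹ = adj(I−A) / det(I−A) ≈
  [   1.5925     0.3598     0.3865     0.6323]
  [   0.4007     1.9932     0.5621     0.6077]
  [   0.5522     0.3194     1.2043     0.3219]
  [   0.6878     0.2419     0.6426     1.4298]
x = (I − A)⁻¹ d = adj(I−A)·d / det(I−A), with det(I−A) = 0.29041875:
  x_1 = (0.462500·360 + 0.104500·300 + 0.112250·100 + 0.183625·180) / 0.29041875 = 242.1275 / 0.29041875 ≈ 833.719
  x_2 = (0.116375·360 + 0.578875·300 + 0.163250·100 + 0.176500·180) / 0.29041875 = 263.6525 / 0.29041875 ≈ 907.836
  x_3 = (0.160375·360 + 0.092750·300 + 0.349750·100 + 0.093500·180) / 0.29041875 = 137.365 / 0.29041875 ≈ 472.989
  x_4 = (0.199750·360 + 0.070250·300 + 0.186625·100 + 0.415250·180) / 0.29041875 = 186.3925 / 0.29041875 ≈ 641.806

x_1 = 833.719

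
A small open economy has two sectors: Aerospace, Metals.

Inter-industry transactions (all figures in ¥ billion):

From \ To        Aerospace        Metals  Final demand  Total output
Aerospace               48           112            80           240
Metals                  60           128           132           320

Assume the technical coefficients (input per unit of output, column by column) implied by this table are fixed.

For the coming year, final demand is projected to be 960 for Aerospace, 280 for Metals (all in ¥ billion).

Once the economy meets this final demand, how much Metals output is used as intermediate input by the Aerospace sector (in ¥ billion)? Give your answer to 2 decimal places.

Technical coefficients a_ij = z_ij / X_j:
  a_11 = 48/240 = 0.20, a_21 = 60/240 = 0.25
  a_12 = 112/320 = 0.35, a_22 = 128/320 = 0.40
I − A =
  [   0.80    -0.35]
  [  -0.25     0.60]
det(I−A) = (0.80)(0.60) − (-0.35)(-0.25) = 0.3925
adj(I−A) = [[0.60, 0.35], [0.25, 0.80]]
(I − A)⁻¹ = adj(I−A) / det(I−A) ≈
  [   1.5287     0.8917]
  [   0.6369     2.0382]
First solve x = (I − A)⁻¹ d = adj(I−A)·d / det(I−A); in particular x_1 = (0.60·960 + 0.35·280) / 0.3925 = 674.00 / 0.3925 ≈ 1717.1975.
Intermediate flow from 2 to 1: z_21 = a_21 · x_1 = 0.25 × 674.00 / 0.3925 = 168.50 / 0.3925 ≈ 429.30.

z_21 = 429.30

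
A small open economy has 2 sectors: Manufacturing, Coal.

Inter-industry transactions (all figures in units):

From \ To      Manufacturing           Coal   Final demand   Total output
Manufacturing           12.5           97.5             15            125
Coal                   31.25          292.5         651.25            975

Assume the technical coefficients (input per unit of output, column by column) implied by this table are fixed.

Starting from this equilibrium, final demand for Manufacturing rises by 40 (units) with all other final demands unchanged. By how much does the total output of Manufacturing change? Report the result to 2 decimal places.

Δx_1 = 46.28

Technical coefficients a_ij = z_ij / X_j:
  a_11 = 12.5/125 = 0.10, a_21 = 31.25/125 = 0.25
  a_12 = 97.5/975 = 0.10, a_22 = 292.5/975 = 0.30
I − A =
  [   0.90    -0.10]
  [  -0.25     0.70]
det(I−A) = (0.90)(0.70) − (-0.10)(-0.25) = 0.6050
adj(I−A) = [[0.70, 0.10], [0.25, 0.90]]
(I − A)⁻¹ = adj(I−A) / det(I−A) ≈
  [   1.1570     0.1653]
  [   0.4132     1.4876]
Δx = (I − A)⁻¹ Δd with Δd having +40 in the Manufacturing component and 0 elsewhere.
So Δx_1 = L_11 · (+40), where L_11 = adj(I−A)_11 / det(I−A) = 0.70 / 0.6050.
Δx_1 = 0.70 × (+40) / 0.6050 = 28.00 / 0.6050 ≈ 46.28.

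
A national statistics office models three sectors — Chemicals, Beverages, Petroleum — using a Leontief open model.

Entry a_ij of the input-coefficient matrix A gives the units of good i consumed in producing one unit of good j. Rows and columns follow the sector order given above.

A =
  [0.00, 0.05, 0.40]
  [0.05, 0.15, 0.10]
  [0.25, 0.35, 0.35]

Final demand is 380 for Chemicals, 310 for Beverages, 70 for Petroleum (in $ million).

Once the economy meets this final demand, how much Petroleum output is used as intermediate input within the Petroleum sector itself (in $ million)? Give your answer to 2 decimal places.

z_PP = 214.58

I − A =
  [   1.00    -0.05    -0.40]
  [  -0.05     0.85    -0.10]
  [  -0.25    -0.35     0.65]
Cofactors of I−A, C_ij = (−1)^(i+j)·(minor ij) (rows/columns in the sector order above):
  C_11 = (0.85)(0.65) − (-0.10)(-0.35) = 0.5175
  C_12 = −[(-0.05)(0.65) − (-0.10)(-0.25)] = 0.0575
  C_13 = (-0.05)(-0.35) − (0.85)(-0.25) = 0.2300
  C_21 = −[(-0.05)(0.65) − (-0.40)(-0.35)] = 0.1725
  C_22 = (1.00)(0.65) − (-0.40)(-0.25) = 0.5500
  C_23 = −[(1.00)(-0.35) − (-0.05)(-0.25)] = 0.3625
  C_31 = (-0.05)(-0.10) − (-0.40)(0.85) = 0.3450
  C_32 = −[(1.00)(-0.10) − (-0.40)(-0.05)] = 0.1200
  C_33 = (1.00)(0.85) − (-0.05)(-0.05) = 0.8475
det(I−A) = Σ_j (I−A)_1j·C_1j = (1.00)(0.5175) + (-0.05)(0.0575) + (-0.40)(0.2300) = 0.422625
adj(I−A) = Cᵀ =
  [ 0.5175   0.1725   0.3450]
  [ 0.0575   0.5500   0.1200]
  [ 0.2300   0.3625   0.8475]
(I − A)⁻¹ = adj(I−A) / det(I−A) ≈
  [   1.2245     0.4082     0.8163]
  [   0.1361     1.3014     0.2839]
  [   0.5442     0.8577     2.0053]
First solve x = (I − A)⁻¹ d = adj(I−A)·d / det(I−A); in particular x_P = (0.2300·380 + 0.3625·310 + 0.8475·70) / 0.422625 = 259.10 / 0.422625 ≈ 613.0731.
Intermediate flow from P to P: z_PP = a_PP · x_P = 0.35 × 259.10 / 0.422625 = 90.685 / 0.422625 ≈ 214.58.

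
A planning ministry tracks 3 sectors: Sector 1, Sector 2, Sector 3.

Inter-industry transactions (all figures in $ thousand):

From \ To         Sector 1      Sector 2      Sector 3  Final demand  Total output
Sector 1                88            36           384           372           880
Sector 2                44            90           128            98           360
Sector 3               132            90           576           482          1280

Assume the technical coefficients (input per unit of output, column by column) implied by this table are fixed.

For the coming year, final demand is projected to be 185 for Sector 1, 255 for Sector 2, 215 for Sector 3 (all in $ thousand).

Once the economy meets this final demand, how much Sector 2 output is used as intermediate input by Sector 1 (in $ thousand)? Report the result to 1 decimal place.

z_21 = 25.3

Technical coefficients a_ij = z_ij / X_j:
  a_11 = 88/880 = 0.10, a_21 = 44/880 = 0.05, a_31 = 132/880 = 0.15
  a_12 = 36/360 = 0.10, a_22 = 90/360 = 0.25, a_32 = 90/360 = 0.25
  a_13 = 384/1280 = 0.30, a_23 = 128/1280 = 0.10, a_33 = 576/1280 = 0.45
I − A =
  [   0.90    -0.10    -0.30]
  [  -0.05     0.75    -0.10]
  [  -0.15    -0.25     0.55]
Cofactors of I−A, C_ij = (−1)^(i+j)·(minor ij) (rows/columns in the sector order above):
  C_11 = (0.75)(0.55) − (-0.10)(-0.25) = 0.3875
  C_12 = −[(-0.05)(0.55) − (-0.10)(-0.15)] = 0.0425
  C_13 = (-0.05)(-0.25) − (0.75)(-0.15) = 0.1250
  C_21 = −[(-0.10)(0.55) − (-0.30)(-0.25)] = 0.1300
  C_22 = (0.90)(0.55) − (-0.30)(-0.15) = 0.4500
  C_23 = −[(0.90)(-0.25) − (-0.10)(-0.15)] = 0.2400
  C_31 = (-0.10)(-0.10) − (-0.30)(0.75) = 0.2350
  C_32 = −[(0.90)(-0.10) − (-0.30)(-0.05)] = 0.1050
  C_33 = (0.90)(0.75) − (-0.10)(-0.05) = 0.6700
det(I−A) = Σ_j (I−A)_1j·C_1j = (0.90)(0.3875) + (-0.10)(0.0425) + (-0.30)(0.1250) = 0.3070
adj(I−A) = Cᵀ =
  [ 0.3875   0.1300   0.2350]
  [ 0.0425   0.4500   0.1050]
  [ 0.1250   0.2400   0.6700]
(I − A)⁻¹ = adj(I−A) / det(I−A) ≈
  [   1.2622     0.4235     0.7655]
  [   0.1384     1.4658     0.3420]
  [   0.4072     0.7818     2.1824]
First solve x = (I − A)⁻¹ d = adj(I−A)·d / det(I−A); in particular x_1 = (0.3875·185 + 0.1300·255 + 0.2350·215) / 0.3070 = 155.3625 / 0.3070 ≈ 506.067.
Intermediate flow from 2 to 1: z_21 = a_21 · x_1 = 0.05 × 155.3625 / 0.3070 = 7.768125 / 0.3070 ≈ 25.3.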